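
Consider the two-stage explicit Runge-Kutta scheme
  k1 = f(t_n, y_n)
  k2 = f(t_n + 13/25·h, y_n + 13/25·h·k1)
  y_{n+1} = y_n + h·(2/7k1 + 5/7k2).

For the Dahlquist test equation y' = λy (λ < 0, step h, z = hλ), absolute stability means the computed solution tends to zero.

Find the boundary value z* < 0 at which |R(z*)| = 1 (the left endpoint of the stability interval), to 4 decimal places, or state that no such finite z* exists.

On y'=λy, z=hλ:
  k1=λy_n ⇒ h·k1=z·y_n;  k2=λ(1+13/25z)y_n ⇒ h·k2=z(1+13/25z)y_n
  y_{n+1}/y_n = 1 + 2/7z + 5/7z(1+13/25z) = 1 + z + 13/35z²
  R(z) = 1 + z + 13/35z².

Boundary: |R(x)|=1, x<0.
x=-0.79: |R|=0.4418
R=1: x+13/35x²=0 ⇒ x=−35/13=-2.6923; min R=1−1/(4·13/35)=0.3269>−1
Confirm numerically:
  x=-2.587: |R|=0.89881 <1
  x=-2.108: |R|=0.54250 <1
  x=-1.743: |R|=0.38542 <1
  x=-1.384: |R|=0.32746 <1
  x=-3.099: |R|=1.46813 >1
  x=-3.008: |R|=1.35271 >1
Stable set (-2.6923, 0).

left endpoint -2.6923.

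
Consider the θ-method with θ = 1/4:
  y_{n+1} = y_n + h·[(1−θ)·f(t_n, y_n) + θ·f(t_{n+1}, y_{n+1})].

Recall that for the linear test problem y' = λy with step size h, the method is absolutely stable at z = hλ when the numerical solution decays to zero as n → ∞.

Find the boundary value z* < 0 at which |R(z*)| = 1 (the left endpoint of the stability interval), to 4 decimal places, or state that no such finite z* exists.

left endpoint -4.0000.

On y'=λy, z=hλ:
  y_{n+1} = y_n + z·[3/4·y_n + 1/4·y_{n+1}] ⇒ (1 − 1/4z)y_{n+1} = (1 + 3/4z)y_n
  R(z) = (1 + 3/4z)/(1 − 1/4z).

Find x<0 with |R(x)|<1.
x=-1.79: |R|=0.2366
R=−1: 1+3/4x = −1+1/4x ⇒ -1/2x=2 ⇒ x=2/(-1/2)=-4.0000
Confirm numerically:
  x=-3.125: |R|=0.75439 <1
  x=-3.089: |R|=0.74298 <1
  x=-2.788: |R|=0.64290 <1
  x=-1.832: |R|=0.25652 <1
  x=-4.572: |R|=1.13346 >1
  x=-4.157: |R|=1.03849 >1
Interval (-4.0000, 0).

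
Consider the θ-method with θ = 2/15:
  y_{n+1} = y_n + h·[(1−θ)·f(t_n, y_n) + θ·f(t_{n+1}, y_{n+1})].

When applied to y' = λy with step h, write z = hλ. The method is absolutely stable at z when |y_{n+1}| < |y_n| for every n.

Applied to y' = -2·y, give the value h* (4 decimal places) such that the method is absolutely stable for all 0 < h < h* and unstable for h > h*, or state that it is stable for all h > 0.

Test eqn y'=λy, z=hλ:
  y_{n+1} = y_n + z·[13/15·y_n + 2/15·y_{n+1}] ⇒ (1 − 2/15z)y_{n+1} = (1 + 13/15z)y_n
  so R(z) = (1 + 13/15z)/(1 − 2/15z).

Need |R(x)|<1, x<0.
x=-1.01: |R|=0.1099
R=−1: 1+13/15x = −1+2/15x ⇒ -11/15x=2 ⇒ x=2/(-11/15)=-2.7273
Confirm numerically:
  x=-2.101: |R|=0.64124 <1
  x=-1.935: |R|=0.53816 <1
  x=-1.129: |R|=0.01872 <1
  x=-3.273: |R|=1.27861 >1
  x=-3.012: |R|=1.14897 >1
  x=-2.909: |R|=1.09602 >1
So |R|<1 on (-2.7273, 0).

(-2.7273,0); λ=-2 ⇒ h* = (30/11)/2 = 1.3636.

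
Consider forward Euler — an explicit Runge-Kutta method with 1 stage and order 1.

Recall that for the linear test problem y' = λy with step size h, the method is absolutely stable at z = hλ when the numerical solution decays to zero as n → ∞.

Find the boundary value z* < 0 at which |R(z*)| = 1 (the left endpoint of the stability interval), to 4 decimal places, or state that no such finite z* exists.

left endpoint -2.0000.

On y'=λy, z=hλ:
  order 1, 1-stage ⇒ R(z)=1+z
  (e.g. R(-1.22)=-0.22000, |R|=0.22000)

Need |R(x)|<1, x<0.
x=-1.22: |R|=0.2200
|R(-2.14)|=1.1400 |R(-1.27)|=0.2700 |R(-1.07)|=0.0700
Bisect:
  x_lo=-2.5623 |R|=1.5623  x_hi=-0.3353 |R|=0.6647
  mid=-1.44880 |R|=0.44880 →hi
  mid=-2.00557 |R|=1.00557 →lo
  mid=-1.72719 |R|=0.72719 →hi
  mid=-1.86638 |R|=0.86638 →hi
  mid=-1.93598 |R|=0.93598 →hi
  mid=-1.97078 |R|=0.97078 →hi
  mid=-1.98817 |R|=0.98817 →hi
  mid=-1.99687 |R|=0.99687 →hi
  mid=-2.00122 |R|=1.00122 →lo
  mid=-1.99905 |R|=0.99905 →hi
  ...
  [-2.00000,-1.99986] ⇒ x*=-2.0000
Stable set (-2.0000, 0).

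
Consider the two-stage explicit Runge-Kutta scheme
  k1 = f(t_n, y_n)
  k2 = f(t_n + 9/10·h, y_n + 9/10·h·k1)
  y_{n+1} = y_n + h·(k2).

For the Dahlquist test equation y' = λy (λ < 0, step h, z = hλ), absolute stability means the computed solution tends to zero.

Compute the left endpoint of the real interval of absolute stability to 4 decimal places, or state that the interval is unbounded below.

z* = -1.1111.

Set f=λy, z=hλ:
  k1=λy_n ⇒ h·k1=z·y_n;  k2=λ(1+9/10z)y_n ⇒ h·k2=z(1+9/10z)y_n
  y_{n+1}/y_n = 1 + z(1+9/10z) = 1 + z + 9/10z²
  so R(z) = 1 + z + 9/10z².

Solve |R(x)|<1 on ℝ⁻.
x=-0.67: |R|=0.7340
R=1: x+9/10x²=0 ⇒ x=−10/9=-1.1111; min R=1−1/(4·9/10)=0.7222>−1
Confirm numerically:
  x=-0.969: |R|=0.87606 <1
  x=-0.958: |R|=0.86799 <1
  x=-0.671: |R|=0.73422 <1
  x=-0.617: |R|=0.72562 <1
  x=-1.325: |R|=1.25506 >1
  x=-1.323: |R|=1.25230 >1
Interval (-1.1111, 0).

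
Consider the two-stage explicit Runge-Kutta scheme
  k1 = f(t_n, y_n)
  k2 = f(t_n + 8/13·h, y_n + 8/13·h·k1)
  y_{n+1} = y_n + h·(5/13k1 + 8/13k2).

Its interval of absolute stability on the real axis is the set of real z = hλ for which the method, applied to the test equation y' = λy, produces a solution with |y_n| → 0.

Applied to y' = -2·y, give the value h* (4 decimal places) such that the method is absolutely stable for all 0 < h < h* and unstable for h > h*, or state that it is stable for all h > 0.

(-2.6406,0); λ=-2 ⇒ h* = (169/64)/2 = 1.3203.

Test eqn y'=λy, z=hλ:
  k1=λy_n ⇒ h·k1=z·y_n;  k2=λ(1+8/13z)y_n ⇒ h·k2=z(1+8/13z)y_n
  y_{n+1}/y_n = 1 + 5/13z + 8/13z(1+8/13z) = 1 + z + 64/169z²
  so R(z) = 1 + z + 64/169z².

Find x<0 with |R(x)|<1.
x=-1.72: |R|=0.4003
R=1: x+64/169x²=0 ⇒ x=−169/64=-2.6406; min R=1−1/(4·64/169)=0.3398>−1
Confirm numerically:
  x=-2.487: |R|=0.85531 <1
  x=-2.381: |R|=0.76590 <1
  x=-2.345: |R|=0.73747 <1
  x=-1.160: |R|=0.34958 <1
  x=-3.180: |R|=1.64955 >1
  x=-3.122: |R|=1.56913 >1
Stable set (-2.6406, 0).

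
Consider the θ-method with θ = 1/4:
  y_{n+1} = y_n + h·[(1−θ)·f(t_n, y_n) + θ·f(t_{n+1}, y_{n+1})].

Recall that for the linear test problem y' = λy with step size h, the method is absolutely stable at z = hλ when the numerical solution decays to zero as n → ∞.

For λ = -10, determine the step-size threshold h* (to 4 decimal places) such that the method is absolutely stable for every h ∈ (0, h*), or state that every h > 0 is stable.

(-4.0000,0); λ=-10 ⇒ h* = (4)/10 = 0.4000.

With y'=λy (z=hλ):
  y_{n+1} = y_n + z·[3/4·y_n + 1/4·y_{n+1}] ⇒ (1 − 1/4z)y_{n+1} = (1 + 3/4z)y_n
  ⇒ R(z) = (1 + 3/4z)/(1 − 1/4z).

Solve |R(x)|<1 on ℝ⁻.
x=-1.6: |R|=0.1429
R=−1: 1+3/4x = −1+1/4x ⇒ -1/2x=2 ⇒ x=2/(-1/2)=-4.0000
Confirm numerically:
  x=-3.669: |R|=0.91368 <1
  x=-3.481: |R|=0.86125 <1
  x=-2.289: |R|=0.45588 <1
  x=-4.461: |R|=1.10897 >1
  x=-4.220: |R|=1.05353 >1
Interval (-4.0000, 0).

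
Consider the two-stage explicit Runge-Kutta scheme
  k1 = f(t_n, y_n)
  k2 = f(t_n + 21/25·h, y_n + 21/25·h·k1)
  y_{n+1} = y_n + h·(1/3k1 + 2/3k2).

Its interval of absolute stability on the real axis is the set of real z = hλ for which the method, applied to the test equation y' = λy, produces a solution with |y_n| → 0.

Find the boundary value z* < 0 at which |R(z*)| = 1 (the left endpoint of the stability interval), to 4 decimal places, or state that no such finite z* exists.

left endpoint -1.7857.

Set f=λy, z=hλ:
  k1=λy_n ⇒ h·k1=z·y_n;  k2=λ(1+21/25z)y_n ⇒ h·k2=z(1+21/25z)y_n
  y_{n+1}/y_n = 1 + 1/3z + 2/3z(1+21/25z) = 1 + z + 14/25z²
  so R(z) = 1 + z + 14/25z².

Boundary: |R(x)|=1, x<0.
x=-0.55: |R|=0.6194
R=1: x+14/25x²=0 ⇒ x=−25/14=-1.7857; min R=1−1/(4·14/25)=0.5536>−1
Confirm numerically:
  x=-1.613: |R|=0.84399 <1
  x=-1.420: |R|=0.70918 <1
  x=-0.789: |R|=0.55961 <1
  x=-2.282: |R|=1.63421 >1
  x=-2.146: |R|=1.43298 >1
Stable set (-1.7857, 0).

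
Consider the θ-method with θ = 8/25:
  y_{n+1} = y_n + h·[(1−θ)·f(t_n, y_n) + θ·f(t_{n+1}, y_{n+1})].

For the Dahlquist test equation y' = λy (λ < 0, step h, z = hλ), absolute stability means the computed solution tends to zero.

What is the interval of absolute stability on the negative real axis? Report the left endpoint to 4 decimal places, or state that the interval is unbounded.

On y'=λy, z=hλ:
  y_{n+1} = y_n + z·[17/25·y_n + 8/25·y_{n+1}] ⇒ (1 − 8/25z)y_{n+1} = (1 + 17/25z)y_n
  ⇒ R(z) = (1 + 17/25z)/(1 − 8/25z).

Find x<0 with |R(x)|<1.
x=-0.99: |R|=0.2482
R=−1: 1+17/25x = −1+8/25x ⇒ -9/25x=2 ⇒ x=2/(-9/25)=-5.5556
Confirm numerically:
  x=-5.268: |R|=0.96146 <1
  x=-4.825: |R|=0.89662 <1
  x=-4.541: |R|=0.85111 <1
  x=-4.268: |R|=0.80407 <1
  x=-5.857: |R|=1.03776 >1
  x=-5.808: |R|=1.03179 >1
  x=-5.749: |R|=1.02452 >1
Interval (-5.5556, 0).

z∈(-5.5556,0).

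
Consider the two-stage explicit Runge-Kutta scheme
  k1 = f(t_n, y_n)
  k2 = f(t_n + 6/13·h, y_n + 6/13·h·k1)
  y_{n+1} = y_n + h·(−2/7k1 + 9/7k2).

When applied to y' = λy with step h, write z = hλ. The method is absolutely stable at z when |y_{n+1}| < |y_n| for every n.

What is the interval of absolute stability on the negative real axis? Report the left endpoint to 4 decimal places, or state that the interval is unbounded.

On y'=λy, z=hλ:
  k1=λy_n ⇒ h·k1=z·y_n;  k2=λ(1+6/13z)y_n ⇒ h·k2=z(1+6/13z)y_n
  y_{n+1}/y_n = 1 − 2/7z + 9/7z(1+6/13z) = 1 + z + 54/91z²
  Hence R(z) = 1 + z + 54/91z².

Boundary: |R(x)|=1, x<0.
x=-1.51: |R|=0.8430
R=1: x+54/91x²=0 ⇒ x=−91/54=-1.6852; min R=1−1/(4·54/91)=0.5787>−1
Confirm numerically:
  x=-1.317: |R|=0.71226 <1
  x=-1.160: |R|=0.63849 <1
  x=-0.882: |R|=0.57963 <1
  x=-2.053: |R|=1.44810 >1
  x=-2.019: |R|=1.39994 >1
Interval (-1.6852, 0).

(-1.6852, 0).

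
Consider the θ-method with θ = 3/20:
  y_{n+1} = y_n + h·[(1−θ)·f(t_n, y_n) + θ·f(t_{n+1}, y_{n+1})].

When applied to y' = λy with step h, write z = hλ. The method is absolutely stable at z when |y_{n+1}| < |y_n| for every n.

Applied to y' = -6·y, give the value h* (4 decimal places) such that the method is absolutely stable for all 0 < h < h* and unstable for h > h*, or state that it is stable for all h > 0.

On y'=λy, z=hλ:
  y_{n+1} = y_n + z·[17/20·y_n + 3/20·y_{n+1}] ⇒ (1 − 3/20z)y_{n+1} = (1 + 17/20z)y_n
  ⇒ R(z) = (1 + 17/20z)/(1 − 3/20z).

Find x<0 with |R(x)|<1.
x=-1.32: |R|=0.1018
R=−1: 1+17/20x = −1+3/20x ⇒ -7/10x=2 ⇒ x=2/(-7/10)=-2.8571
Confirm numerically:
  x=-1.821: |R|=0.43031 <1
  x=-1.795: |R|=0.41422 <1
  x=-1.585: |R|=0.28055 <1
  x=-3.374: |R|=1.24022 >1
  x=-2.993: |R|=1.06563 >1
So |R|<1 on (-2.8571, 0).

(-2.8571,0); λ=-6 ⇒ h* = (20/7)/6 = 0.4762.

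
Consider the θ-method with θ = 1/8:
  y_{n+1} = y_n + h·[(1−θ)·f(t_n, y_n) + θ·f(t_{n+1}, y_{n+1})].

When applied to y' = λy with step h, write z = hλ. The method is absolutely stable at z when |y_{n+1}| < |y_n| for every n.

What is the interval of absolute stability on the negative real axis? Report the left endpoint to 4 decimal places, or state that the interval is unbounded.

Test eqn y'=λy, z=hλ:
  y_{n+1} = y_n + z·[7/8·y_n + 1/8·y_{n+1}] ⇒ (1 − 1/8z)y_{n+1} = (1 + 7/8z)y_n
  Hence R(z) = (1 + 7/8z)/(1 − 1/8z).

Find x<0 with |R(x)|<1.
x=-0.53: |R|=0.5029
R=−1: 1+7/8x = −1+1/8x ⇒ -3/4x=2 ⇒ x=2/(-3/4)=-2.6667
Confirm numerically:
  x=-2.084: |R|=0.65331 <1
  x=-1.627: |R|=0.35203 <1
  x=-1.514: |R|=0.27307 <1
  x=-1.432: |R|=0.21459 <1
  x=-3.079: |R|=1.22331 >1
  x=-3.015: |R|=1.18974 >1
So |R|<1 on (-2.6667, 0).

(-2.6667, 0).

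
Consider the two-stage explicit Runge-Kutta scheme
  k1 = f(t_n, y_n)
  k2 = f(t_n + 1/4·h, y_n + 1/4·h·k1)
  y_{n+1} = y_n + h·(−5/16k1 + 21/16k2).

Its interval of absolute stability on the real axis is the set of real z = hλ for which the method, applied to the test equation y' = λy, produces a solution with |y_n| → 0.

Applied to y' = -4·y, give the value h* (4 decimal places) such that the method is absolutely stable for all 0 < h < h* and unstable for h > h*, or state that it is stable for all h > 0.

With y'=λy (z=hλ):
  k1=λy_n ⇒ h·k1=z·y_n;  k2=λ(1+1/4z)y_n ⇒ h·k2=z(1+1/4z)y_n
  y_{n+1}/y_n = 1 − 5/16z + 21/16z(1+1/4z) = 1 + z + 21/64z²
  so R(z) = 1 + z + 21/64z².

Need |R(x)|<1, x<0.
x=-0.89: |R|=0.3699
R=1: x+21/64x²=0 ⇒ x=−64/21=-3.0476; min R=1−1/(4·21/64)=0.2381>−1
Confirm numerically:
  x=-2.583: |R|=0.60621 <1
  x=-2.514: |R|=0.55981 <1
  x=-2.047: |R|=0.32791 <1
  x=-1.555: |R|=0.23841 <1
  x=-3.489: |R|=1.50531 >1
  x=-3.473: |R|=1.48475 >1
  x=-3.391: |R|=1.38207 >1
So |R|<1 on (-3.0476, 0).

(-3.0476,0); λ=-4 ⇒ h* = (64/21)/4 = 0.7619.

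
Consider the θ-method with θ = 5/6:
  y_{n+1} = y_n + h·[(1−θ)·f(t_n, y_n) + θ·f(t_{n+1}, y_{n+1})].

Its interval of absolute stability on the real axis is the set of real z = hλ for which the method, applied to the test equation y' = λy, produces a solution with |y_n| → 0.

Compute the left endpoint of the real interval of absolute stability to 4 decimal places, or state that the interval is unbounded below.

unbounded; (−∞, 0).

With y'=λy (z=hλ):
  y_{n+1} = y_n + z·[1/6·y_n + 5/6·y_{n+1}] ⇒ (1 − 5/6z)y_{n+1} = (1 + 1/6z)y_n
  R(z) = (1 + 1/6z)/(1 − 5/6z).

Boundary: |R(x)|=1, x<0.
x=-1.68: |R|=0.3000
x=-2: |R|=0.2500
x=-10: |R|=0.0714
x=-100: |R|=0.1858
θ=5/6≥1/2 ⇒ |1+1/6x|<|1−5/6x| ∀x<0 ⇒ interval (−∞,0).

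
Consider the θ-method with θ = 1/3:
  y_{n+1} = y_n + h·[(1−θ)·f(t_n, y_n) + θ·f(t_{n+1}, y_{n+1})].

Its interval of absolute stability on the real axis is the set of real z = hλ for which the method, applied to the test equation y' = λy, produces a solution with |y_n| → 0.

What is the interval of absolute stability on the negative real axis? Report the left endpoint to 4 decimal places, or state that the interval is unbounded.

Set f=λy, z=hλ:
  y_{n+1} = y_n + z·[2/3·y_n + 1/3·y_{n+1}] ⇒ (1 − 1/3z)y_{n+1} = (1 + 2/3z)y_n
  ⇒ R(z) = (1 + 2/3z)/(1 − 1/3z).

Boundary: |R(x)|=1, x<0.
x=-1.76: |R|=0.1092
R=−1: 1+2/3x = −1+1/3x ⇒ -1/3x=2 ⇒ x=2/(-1/3)=-6.0000
Confirm numerically:
  x=-5.867: |R|=0.98500 <1
  x=-3.992: |R|=0.71281 <1
  x=-3.649: |R|=0.64641 <1
  x=-2.646: |R|=0.40595 <1
  x=-6.307: |R|=1.03299 >1
  x=-6.141: |R|=1.01543 >1
  x=-6.061: |R|=1.00673 >1
So |R|<1 on (-6.0000, 0).

(-6.0000, 0).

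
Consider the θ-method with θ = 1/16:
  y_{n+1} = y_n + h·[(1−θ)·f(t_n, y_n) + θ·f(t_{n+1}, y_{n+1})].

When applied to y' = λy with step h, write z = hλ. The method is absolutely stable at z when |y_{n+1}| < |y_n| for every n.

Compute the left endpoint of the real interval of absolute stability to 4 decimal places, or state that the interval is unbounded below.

Test eqn y'=λy, z=hλ:
  y_{n+1} = y_n + z·[15/16·y_n + 1/16·y_{n+1}] ⇒ (1 − 1/16z)y_{n+1} = (1 + 15/16z)y_n
  so R(z) = (1 + 15/16z)/(1 − 1/16z).

Find x<0 with |R(x)|<1.
x=-1.23: |R|=0.1422
R=−1: 1+15/16x = −1+1/16x ⇒ -7/8x=2 ⇒ x=2/(-7/8)=-2.2857
Confirm numerically:
  x=-2.044: |R|=0.81246 <1
  x=-1.348: |R|=0.24326 <1
  x=-1.062: |R|=0.00410 <1
  x=-2.799: |R|=1.38225 >1
  x=-2.727: |R|=1.32990 >1
  x=-2.380: |R|=1.07182 >1
So |R|<1 on (-2.2857, 0).

z* = -2.2857.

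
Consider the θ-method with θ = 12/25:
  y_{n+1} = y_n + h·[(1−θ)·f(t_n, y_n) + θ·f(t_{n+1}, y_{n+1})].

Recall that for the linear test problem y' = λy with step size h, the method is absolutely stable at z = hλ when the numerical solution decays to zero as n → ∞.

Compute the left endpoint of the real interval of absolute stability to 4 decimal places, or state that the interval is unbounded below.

With y'=λy (z=hλ):
  y_{n+1} = y_n + z·[13/25·y_n + 12/25·y_{n+1}] ⇒ (1 − 12/25z)y_{n+1} = (1 + 13/25z)y_n
  R(z) = (1 + 13/25z)/(1 − 12/25z).

Solve |R(x)|<1 on ℝ⁻.
x=-0.92: |R|=0.3618
R=−1: 1+13/25x = −1+12/25x ⇒ -1/25x=2 ⇒ x=2/(-1/25)=-50.0000
Confirm numerically:
  x=-46.252: |R|=0.99354 <1
  x=-32.030: |R|=0.95610 <1
  x=-22.939: |R|=0.90988 <1
  x=-50.278: |R|=1.00044 >1
  x=-50.164: |R|=1.00026 >1
Stable set (-50.0000, 0).

left endpoint -50.0000.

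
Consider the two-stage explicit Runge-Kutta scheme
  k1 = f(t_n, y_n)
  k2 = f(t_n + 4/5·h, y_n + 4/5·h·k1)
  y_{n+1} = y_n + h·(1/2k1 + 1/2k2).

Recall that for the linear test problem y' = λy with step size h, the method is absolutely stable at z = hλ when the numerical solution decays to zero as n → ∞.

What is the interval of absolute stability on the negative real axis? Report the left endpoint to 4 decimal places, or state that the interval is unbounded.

(-2.5000, 0).

Set f=λy, z=hλ:
  k1=λy_n ⇒ h·k1=z·y_n;  k2=λ(1+4/5z)y_n ⇒ h·k2=z(1+4/5z)y_n
  y_{n+1}/y_n = 1 + 1/2z + 1/2z(1+4/5z) = 1 + z + 2/5z²
  ⇒ R(z) = 1 + z + 2/5z².

Need |R(x)|<1, x<0.
x=-0.49: |R|=0.6060
R=1: x+2/5x²=0 ⇒ x=−5/2=-2.5000; min R=1−1/(4·2/5)=0.3750>−1
Confirm numerically:
  x=-1.855: |R|=0.52141 <1
  x=-1.739: |R|=0.47065 <1
  x=-1.497: |R|=0.39940 <1
  x=-1.183: |R|=0.37680 <1
  x=-3.077: |R|=1.71017 >1
  x=-2.910: |R|=1.47724 >1
So |R|<1 on (-2.5000, 0).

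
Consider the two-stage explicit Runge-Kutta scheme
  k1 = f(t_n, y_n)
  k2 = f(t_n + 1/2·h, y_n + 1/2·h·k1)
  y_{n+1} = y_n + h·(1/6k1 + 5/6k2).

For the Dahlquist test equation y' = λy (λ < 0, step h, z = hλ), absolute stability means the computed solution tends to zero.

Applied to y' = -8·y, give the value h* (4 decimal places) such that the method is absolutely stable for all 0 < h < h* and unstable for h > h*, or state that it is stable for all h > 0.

(-2.4000,0); λ=-8 ⇒ h* = (12/5)/8 = 0.3000.

Set f=λy, z=hλ:
  k1=λy_n ⇒ h·k1=z·y_n;  k2=λ(1+1/2z)y_n ⇒ h·k2=z(1+1/2z)y_n
  y_{n+1}/y_n = 1 + 1/6z + 5/6z(1+1/2z) = 1 + z + 5/12z²
  so R(z) = 1 + z + 5/12z².

Find x<0 with |R(x)|<1.
x=-0.64: |R|=0.5307
R=1: x+5/12x²=0 ⇒ x=−12/5=-2.4000; min R=1−1/(4·5/12)=0.4000>−1
Confirm numerically:
  x=-2.205: |R|=0.82084 <1
  x=-2.158: |R|=0.78240 <1
  x=-1.604: |R|=0.46801 <1
  x=-2.594: |R|=1.20968 >1
  x=-2.461: |R|=1.06255 >1
Interval (-2.4000, 0).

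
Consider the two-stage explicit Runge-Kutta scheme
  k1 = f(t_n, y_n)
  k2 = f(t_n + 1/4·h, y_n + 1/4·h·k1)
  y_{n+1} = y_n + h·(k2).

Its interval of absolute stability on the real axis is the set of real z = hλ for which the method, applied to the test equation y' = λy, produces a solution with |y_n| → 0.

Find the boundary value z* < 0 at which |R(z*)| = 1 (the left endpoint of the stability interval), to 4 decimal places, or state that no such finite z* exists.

Test eqn y'=λy, z=hλ:
  k1=λy_n ⇒ h·k1=z·y_n;  k2=λ(1+1/4z)y_n ⇒ h·k2=z(1+1/4z)y_n
  y_{n+1}/y_n = 1 + z(1+1/4z) = 1 + z + 1/4z²
  R(z) = 1 + z + 1/4z².

Find x<0 with |R(x)|<1.
x=-0.47: |R|=0.5852
R=1: x+1/4x²=0 ⇒ x=−4=-4.0000; min R=1−1/(4·1/4)=0.0000>−1
Confirm numerically:
  x=-3.403: |R|=0.49210 <1
  x=-2.547: |R|=0.07480 <1
  x=-2.495: |R|=0.06126 <1
  x=-4.298: |R|=1.32020 >1
  x=-4.036: |R|=1.03632 >1
So |R|<1 on (-4.0000, 0).

z* = -4.0000.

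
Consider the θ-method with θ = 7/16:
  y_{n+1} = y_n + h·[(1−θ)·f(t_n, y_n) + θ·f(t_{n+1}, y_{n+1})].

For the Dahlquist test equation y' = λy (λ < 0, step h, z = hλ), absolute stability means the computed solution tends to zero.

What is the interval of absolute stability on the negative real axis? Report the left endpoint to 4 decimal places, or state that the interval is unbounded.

On y'=λy, z=hλ:
  y_{n+1} = y_n + z·[9/16·y_n + 7/16·y_{n+1}] ⇒ (1 − 7/16z)y_{n+1} = (1 + 9/16z)y_n
  so R(z) = (1 + 9/16z)/(1 − 7/16z).

Boundary: |R(x)|=1, x<0.
x=-1.55: |R|=0.0764
R=−1: 1+9/16x = −1+7/16x ⇒ -1/8x=2 ⇒ x=2/(-1/8)=-16.0000
Confirm numerically:
  x=-14.474: |R|=0.97399 <1
  x=-12.306: |R|=0.92767 <1
  x=-10.136: |R|=0.86512 <1
  x=-16.371: |R|=1.00568 >1
  x=-16.261: |R|=1.00402 >1
  x=-16.258: |R|=1.00398 >1
So |R|<1 on (-16.0000, 0).

(-16.0000, 0).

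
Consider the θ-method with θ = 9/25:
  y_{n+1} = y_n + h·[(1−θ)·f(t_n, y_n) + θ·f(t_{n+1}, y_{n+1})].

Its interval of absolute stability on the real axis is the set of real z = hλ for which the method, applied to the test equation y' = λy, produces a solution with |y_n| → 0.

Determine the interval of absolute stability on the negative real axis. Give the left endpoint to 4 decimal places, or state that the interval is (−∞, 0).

z∈(-7.1429,0).

Test eqn y'=λy, z=hλ:
  y_{n+1} = y_n + z·[16/25·y_n + 9/25·y_{n+1}] ⇒ (1 − 9/25z)y_{n+1} = (1 + 16/25z)y_n
  ⇒ R(z) = (1 + 16/25z)/(1 − 9/25z).

Solve |R(x)|<1 on ℝ⁻.
x=-1.23: |R|=0.1475
R=−1: 1+16/25x = −1+9/25x ⇒ -7/25x=2 ⇒ x=2/(-7/25)=-7.1429
Confirm numerically:
  x=-6.677: |R|=0.96168 <1
  x=-6.511: |R|=0.94709 <1
  x=-6.500: |R|=0.94611 <1
  x=-3.658: |R|=0.57885 <1
  x=-7.709: |R|=1.04199 >1
  x=-7.681: |R|=1.04002 >1
  x=-7.583: |R|=1.03304 >1
Stable set (-7.1429, 0).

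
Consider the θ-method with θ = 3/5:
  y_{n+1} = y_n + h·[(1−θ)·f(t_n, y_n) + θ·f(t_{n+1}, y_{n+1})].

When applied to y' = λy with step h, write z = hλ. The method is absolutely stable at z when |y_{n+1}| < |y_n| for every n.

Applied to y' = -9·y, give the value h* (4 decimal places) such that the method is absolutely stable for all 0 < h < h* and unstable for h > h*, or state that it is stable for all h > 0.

With y'=λy (z=hλ):
  y_{n+1} = y_n + z·[2/5·y_n + 3/5·y_{n+1}] ⇒ (1 − 3/5z)y_{n+1} = (1 + 2/5z)y_n
  R(z) = (1 + 2/5z)/(1 − 3/5z).

Find x<0 with |R(x)|<1.
x=-0.7: |R|=0.5070
x=-2: |R|=0.0909
x=-10: |R|=0.4286
x=-100: |R|=0.6393
θ=3/5≥1/2 ⇒ |1+2/5x|<|1−3/5x| ∀x<0 ⇒ interval (−∞,0).

interval (−∞, 0). Any h>0 works for λ=-9.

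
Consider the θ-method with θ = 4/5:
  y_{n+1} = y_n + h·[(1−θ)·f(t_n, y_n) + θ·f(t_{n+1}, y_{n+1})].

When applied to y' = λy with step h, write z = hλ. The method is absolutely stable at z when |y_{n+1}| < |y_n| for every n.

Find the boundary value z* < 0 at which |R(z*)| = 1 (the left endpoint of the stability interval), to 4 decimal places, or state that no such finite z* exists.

Set f=λy, z=hλ:
  y_{n+1} = y_n + z·[1/5·y_n + 4/5·y_{n+1}] ⇒ (1 − 4/5z)y_{n+1} = (1 + 1/5z)y_n
  so R(z) = (1 + 1/5z)/(1 − 4/5z).

Find x<0 with |R(x)|<1.
x=-0.48: |R|=0.6532
x=-2: |R|=0.2308
x=-10: |R|=0.1111
x=-100: |R|=0.2346
θ=4/5≥1/2 ⇒ |1+1/5x|<|1−4/5x| ∀x<0 ⇒ interval (−∞,0).

interval (−∞, 0).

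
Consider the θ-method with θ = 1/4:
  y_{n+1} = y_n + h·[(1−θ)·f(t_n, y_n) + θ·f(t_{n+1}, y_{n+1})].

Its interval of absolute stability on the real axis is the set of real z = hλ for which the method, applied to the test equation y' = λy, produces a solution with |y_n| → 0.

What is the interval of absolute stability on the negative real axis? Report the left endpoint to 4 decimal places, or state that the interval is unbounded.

(-4.0000, 0).

Test eqn y'=λy, z=hλ:
  y_{n+1} = y_n + z·[3/4·y_n + 1/4·y_{n+1}] ⇒ (1 − 1/4z)y_{n+1} = (1 + 3/4z)y_n
  so R(z) = (1 + 3/4z)/(1 − 1/4z).

Need |R(x)|<1, x<0.
x=-0.75: |R|=0.3684
R=−1: 1+3/4x = −1+1/4x ⇒ -1/2x=2 ⇒ x=2/(-1/2)=-4.0000
Confirm numerically:
  x=-3.793: |R|=0.94688 <1
  x=-3.688: |R|=0.91883 <1
  x=-3.366: |R|=0.82786 <1
  x=-3.049: |R|=0.73017 <1
  x=-4.356: |R|=1.08521 >1
  x=-4.056: |R|=1.01390 >1
Stable set (-4.0000, 0).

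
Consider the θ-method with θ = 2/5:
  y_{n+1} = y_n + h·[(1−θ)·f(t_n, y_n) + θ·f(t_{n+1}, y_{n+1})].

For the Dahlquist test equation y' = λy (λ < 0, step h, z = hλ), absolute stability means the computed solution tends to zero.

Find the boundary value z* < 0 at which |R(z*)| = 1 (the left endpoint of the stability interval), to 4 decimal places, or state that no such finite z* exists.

left endpoint -10.0000.

On y'=λy, z=hλ:
  y_{n+1} = y_n + z·[3/5·y_n + 2/5·y_{n+1}] ⇒ (1 − 2/5z)y_{n+1} = (1 + 3/5z)y_n
  R(z) = (1 + 3/5z)/(1 − 2/5z).

Need |R(x)|<1, x<0.
x=-1.03: |R|=0.2705
R=−1: 1+3/5x = −1+2/5x ⇒ -1/5x=2 ⇒ x=2/(-1/5)=-10.0000
Confirm numerically:
  x=-9.876: |R|=0.99499 <1
  x=-9.348: |R|=0.97248 <1
  x=-4.593: |R|=0.61885 <1
  x=-10.214: |R|=1.00842 >1
  x=-10.156: |R|=1.00616 >1
Interval (-10.0000, 0).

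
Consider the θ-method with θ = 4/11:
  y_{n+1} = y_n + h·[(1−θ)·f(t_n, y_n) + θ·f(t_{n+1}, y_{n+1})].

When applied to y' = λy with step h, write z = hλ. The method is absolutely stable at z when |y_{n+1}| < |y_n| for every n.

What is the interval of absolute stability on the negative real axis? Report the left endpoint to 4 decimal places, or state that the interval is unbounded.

z∈(-7.3333,0).

Test eqn y'=λy, z=hλ:
  y_{n+1} = y_n + z·[7/11·y_n + 4/11·y_{n+1}] ⇒ (1 − 4/11z)y_{n+1} = (1 + 7/11z)y_n
  so R(z) = (1 + 7/11z)/(1 − 4/11z).

Need |R(x)|<1, x<0.
x=-1.51: |R|=0.0252
R=−1: 1+7/11x = −1+4/11x ⇒ -3/11x=2 ⇒ x=2/(-3/11)=-7.3333
Confirm numerically:
  x=-5.555: |R|=0.83940 <1
  x=-5.062: |R|=0.78194 <1
  x=-3.294: |R|=0.49876 <1
  x=-7.643: |R|=1.02235 >1
  x=-7.561: |R|=1.01656 >1
So |R|<1 on (-7.3333, 0).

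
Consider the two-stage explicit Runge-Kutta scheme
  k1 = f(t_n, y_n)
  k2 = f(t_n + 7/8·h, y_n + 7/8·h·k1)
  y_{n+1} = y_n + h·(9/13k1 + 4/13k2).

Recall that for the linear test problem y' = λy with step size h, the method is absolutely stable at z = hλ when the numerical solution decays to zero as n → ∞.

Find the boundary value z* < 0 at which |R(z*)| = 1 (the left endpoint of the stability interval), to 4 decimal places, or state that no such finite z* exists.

left endpoint -3.7143.

Set f=λy, z=hλ:
  k1=λy_n ⇒ h·k1=z·y_n;  k2=λ(1+7/8z)y_n ⇒ h·k2=z(1+7/8z)y_n
  y_{n+1}/y_n = 1 + 9/13z + 4/13z(1+7/8z) = 1 + z + 7/26z²
  ⇒ R(z) = 1 + z + 7/26z².

Boundary: |R(x)|=1, x<0.
x=-1.75: |R|=0.0745
R=1: x+7/26x²=0 ⇒ x=−26/7=-3.7143; min R=1−1/(4·7/26)=0.0714>−1
Confirm numerically:
  x=-3.256: |R|=0.59826 <1
  x=-2.600: |R|=0.22000 <1
  x=-1.599: |R|=0.08937 <1
  x=-4.170: |R|=1.51163 >1
  x=-3.912: |R|=1.20824 >1
  x=-3.873: |R|=1.16550 >1
So |R|<1 on (-3.7143, 0).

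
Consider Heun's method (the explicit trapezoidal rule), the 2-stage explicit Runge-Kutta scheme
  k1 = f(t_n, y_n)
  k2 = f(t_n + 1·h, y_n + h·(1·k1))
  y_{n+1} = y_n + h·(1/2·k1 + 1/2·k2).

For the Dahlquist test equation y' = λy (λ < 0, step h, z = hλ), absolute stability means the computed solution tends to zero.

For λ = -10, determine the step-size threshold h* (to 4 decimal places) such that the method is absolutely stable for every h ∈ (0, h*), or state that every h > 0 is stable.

Set f=λy, z=hλ:
  order 2, 2-stage ⇒ R(z)=1+z+z^2/2
  (e.g. R(-1.14)=0.50980, |R|=0.50980)

Need |R(x)|<1, x<0.
x=-1.14: |R|=0.5098
|R(-2.05)|=1.0512 |R(-1.7)|=0.7450 |R(-1.5)|=0.6250
Bisect:
  x_lo=-2.8171 |R|=2.1510  x_hi=-0.2489 |R|=0.7821
  mid=-1.53300 |R|=0.64205 →hi
  mid=-2.17507 |R|=1.19039 →lo
  mid=-1.85403 |R|=0.86469 →hi
  mid=-2.01455 |R|=1.01466 →lo
  mid=-1.93429 |R|=0.93645 →hi
  mid=-1.97442 |R|=0.97475 →hi
  mid=-1.99449 |R|=0.99450 →hi
  mid=-2.00452 |R|=1.00453 →lo
  mid=-1.99950 |R|=0.99950 →hi
  mid=-2.00201 |R|=1.00201 →lo
  ...
  [-2.00013,-1.99997] ⇒ x*=-2.0000
Interval (-2.0000, 0).

(-2.0000,0); λ=-10 ⇒ h* = 0.2000.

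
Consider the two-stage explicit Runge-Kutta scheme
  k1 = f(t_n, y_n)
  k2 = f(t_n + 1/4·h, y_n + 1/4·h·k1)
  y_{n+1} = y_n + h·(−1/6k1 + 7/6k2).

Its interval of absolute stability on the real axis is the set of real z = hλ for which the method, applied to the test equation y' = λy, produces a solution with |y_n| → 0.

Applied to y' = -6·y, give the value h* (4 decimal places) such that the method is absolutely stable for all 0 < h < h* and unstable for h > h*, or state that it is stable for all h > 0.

(-3.4286,0); λ=-6 ⇒ h* = (24/7)/6 = 0.5714.

Set f=λy, z=hλ:
  k1=λy_n ⇒ h·k1=z·y_n;  k2=λ(1+1/4z)y_n ⇒ h·k2=z(1+1/4z)y_n
  y_{n+1}/y_n = 1 − 1/6z + 7/6z(1+1/4z) = 1 + z + 7/24z²
  so R(z) = 1 + z + 7/24z².

Boundary: |R(x)|=1, x<0.
x=-0.85: |R|=0.3607
R=1: x+7/24x²=0 ⇒ x=−24/7=-3.4286; min R=1−1/(4·7/24)=0.1429>−1
Confirm numerically:
  x=-2.778: |R|=0.47287 <1
  x=-2.237: |R|=0.22255 <1
  x=-2.125: |R|=0.19206 <1
  x=-3.987: |R|=1.64938 >1
  x=-3.713: |R|=1.30802 >1
So |R|<1 on (-3.4286, 0).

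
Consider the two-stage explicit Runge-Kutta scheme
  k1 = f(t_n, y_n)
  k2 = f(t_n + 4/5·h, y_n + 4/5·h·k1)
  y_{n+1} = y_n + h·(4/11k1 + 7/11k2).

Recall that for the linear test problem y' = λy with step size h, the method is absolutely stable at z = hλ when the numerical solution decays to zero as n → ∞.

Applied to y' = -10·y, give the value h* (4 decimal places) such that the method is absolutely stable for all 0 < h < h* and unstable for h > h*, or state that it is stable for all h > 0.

Set f=λy, z=hλ:
  k1=λy_n ⇒ h·k1=z·y_n;  k2=λ(1+4/5z)y_n ⇒ h·k2=z(1+4/5z)y_n
  y_{n+1}/y_n = 1 + 4/11z + 7/11z(1+4/5z) = 1 + z + 28/55z²
  Hence R(z) = 1 + z + 28/55z².

Solve |R(x)|<1 on ℝ⁻.
x=-1.41: |R|=0.6021
R=1: x+28/55x²=0 ⇒ x=−55/28=-1.9643; min R=1−1/(4·28/55)=0.5089>−1
Confirm numerically:
  x=-1.431: |R|=0.61150 <1
  x=-1.395: |R|=0.59570 <1
  x=-0.805: |R|=0.52490 <1
  x=-2.474: |R|=1.64198 >1
  x=-2.440: |R|=1.59092 >1
  x=-2.387: |R|=1.51368 >1
Stable set (-1.9643, 0).

(-1.9643,0); λ=-10 ⇒ h* = (55/28)/10 = 0.1964.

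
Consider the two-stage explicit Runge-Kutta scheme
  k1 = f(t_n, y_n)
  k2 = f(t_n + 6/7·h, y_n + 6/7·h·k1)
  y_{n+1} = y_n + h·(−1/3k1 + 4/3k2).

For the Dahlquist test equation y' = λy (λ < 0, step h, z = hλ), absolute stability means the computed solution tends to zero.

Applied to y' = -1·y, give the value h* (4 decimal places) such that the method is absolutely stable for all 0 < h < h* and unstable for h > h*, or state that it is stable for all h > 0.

(-0.8750,0); λ=-1 ⇒ h* = (7/8)/1 = 0.8750.

Test eqn y'=λy, z=hλ:
  k1=λy_n ⇒ h·k1=z·y_n;  k2=λ(1+6/7z)y_n ⇒ h·k2=z(1+6/7z)y_n
  y_{n+1}/y_n = 1 − 1/3z + 4/3z(1+6/7z) = 1 + z + 8/7z²
  R(z) = 1 + z + 8/7z².

Solve |R(x)|<1 on ℝ⁻.
x=-0.67: |R|=0.8430
R=1: x+8/7x²=0 ⇒ x=−7/8=-0.8750; min R=1−1/(4·8/7)=0.7812>−1
Confirm numerically:
  x=-0.829: |R|=0.95642 <1
  x=-0.753: |R|=0.89501 <1
  x=-0.517: |R|=0.78847 <1
  x=-0.393: |R|=0.78351 <1
  x=-1.461: |R|=1.97845 >1
  x=-1.136: |R|=1.33885 >1
Stable set (-0.8750, 0).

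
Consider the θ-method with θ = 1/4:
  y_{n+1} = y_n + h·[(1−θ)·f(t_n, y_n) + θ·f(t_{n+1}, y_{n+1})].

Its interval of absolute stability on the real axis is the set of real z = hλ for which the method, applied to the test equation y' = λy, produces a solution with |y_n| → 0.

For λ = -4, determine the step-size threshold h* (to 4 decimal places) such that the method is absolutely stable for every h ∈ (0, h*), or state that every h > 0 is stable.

(-4.0000,0); λ=-4 ⇒ h* = (4)/4 = 1.0000.

With y'=λy (z=hλ):
  y_{n+1} = y_n + z·[3/4·y_n + 1/4·y_{n+1}] ⇒ (1 − 1/4z)y_{n+1} = (1 + 3/4z)y_n
  ⇒ R(z) = (1 + 3/4z)/(1 − 1/4z).

Find x<0 with |R(x)|<1.
x=-0.85: |R|=0.2990
R=−1: 1+3/4x = −1+1/4x ⇒ -1/2x=2 ⇒ x=2/(-1/2)=-4.0000
Confirm numerically:
  x=-3.643: |R|=0.90658 <1
  x=-3.587: |R|=0.89113 <1
  x=-2.497: |R|=0.53732 <1
  x=-4.579: |R|=1.13498 >1
  x=-4.232: |R|=1.05637 >1
Interval (-4.0000, 0).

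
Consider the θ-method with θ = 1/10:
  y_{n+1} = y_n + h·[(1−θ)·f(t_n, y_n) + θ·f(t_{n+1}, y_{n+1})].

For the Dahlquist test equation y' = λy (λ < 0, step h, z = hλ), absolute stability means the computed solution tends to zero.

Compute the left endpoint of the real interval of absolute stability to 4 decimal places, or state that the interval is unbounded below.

left endpoint -2.5000.

Set f=λy, z=hλ:
  y_{n+1} = y_n + z·[9/10·y_n + 1/10·y_{n+1}] ⇒ (1 − 1/10z)y_{n+1} = (1 + 9/10z)y_n
  R(z) = (1 + 9/10z)/(1 − 1/10z).

Solve |R(x)|<1 on ℝ⁻.
x=-1.14: |R|=0.0233
R=−1: 1+9/10x = −1+1/10x ⇒ -4/5x=2 ⇒ x=2/(-4/5)=-2.5000
Confirm numerically:
  x=-2.402: |R|=0.93678 <1
  x=-2.374: |R|=0.91854 <1
  x=-2.361: |R|=0.91004 <1
  x=-2.074: |R|=0.71774 <1
  x=-2.873: |R|=1.23180 >1
  x=-2.776: |R|=1.17282 >1
  x=-2.691: |R|=1.12040 >1
So |R|<1 on (-2.5000, 0).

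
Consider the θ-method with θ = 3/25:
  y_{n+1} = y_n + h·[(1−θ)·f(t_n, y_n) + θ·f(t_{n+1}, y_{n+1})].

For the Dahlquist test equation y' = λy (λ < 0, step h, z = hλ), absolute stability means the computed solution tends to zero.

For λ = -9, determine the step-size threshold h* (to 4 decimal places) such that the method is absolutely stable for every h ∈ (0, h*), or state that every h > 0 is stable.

(-2.6316,0); λ=-9 ⇒ h* = (50/19)/9 = 0.2924.

Set f=λy, z=hλ:
  y_{n+1} = y_n + z·[22/25·y_n + 3/25·y_{n+1}] ⇒ (1 − 3/25z)y_{n+1} = (1 + 22/25z)y_n
  R(z) = (1 + 22/25z)/(1 − 3/25z).

Need |R(x)|<1, x<0.
x=-0.73: |R|=0.3288
R=−1: 1+22/25x = −1+3/25x ⇒ -19/25x=2 ⇒ x=2/(-19/25)=-2.6316
Confirm numerically:
  x=-2.491: |R|=0.91775 <1
  x=-1.525: |R|=0.28910 <1
  x=-1.483: |R|=0.25896 <1
  x=-3.085: |R|=1.25150 >1
  x=-2.863: |R|=1.13091 >1
So |R|<1 on (-2.6316, 0).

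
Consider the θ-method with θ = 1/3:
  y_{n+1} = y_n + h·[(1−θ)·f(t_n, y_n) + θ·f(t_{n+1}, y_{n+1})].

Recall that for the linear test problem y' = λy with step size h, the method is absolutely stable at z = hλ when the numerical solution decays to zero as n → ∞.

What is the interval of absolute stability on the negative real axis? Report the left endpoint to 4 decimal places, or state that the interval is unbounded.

z∈(-6.0000,0).

On y'=λy, z=hλ:
  y_{n+1} = y_n + z·[2/3·y_n + 1/3·y_{n+1}] ⇒ (1 − 1/3z)y_{n+1} = (1 + 2/3z)y_n
  R(z) = (1 + 2/3z)/(1 − 1/3z).

Need |R(x)|<1, x<0.
x=-0.79: |R|=0.3747
R=−1: 1+2/3x = −1+1/3x ⇒ -1/3x=2 ⇒ x=2/(-1/3)=-6.0000
Confirm numerically:
  x=-3.365: |R|=0.58602 <1
  x=-3.033: |R|=0.50820 <1
  x=-2.940: |R|=0.48485 <1
  x=-2.776: |R|=0.44183 <1
  x=-6.576: |R|=1.06015 >1
  x=-6.520: |R|=1.05462 >1
  x=-6.255: |R|=1.02755 >1
Interval (-6.0000, 0).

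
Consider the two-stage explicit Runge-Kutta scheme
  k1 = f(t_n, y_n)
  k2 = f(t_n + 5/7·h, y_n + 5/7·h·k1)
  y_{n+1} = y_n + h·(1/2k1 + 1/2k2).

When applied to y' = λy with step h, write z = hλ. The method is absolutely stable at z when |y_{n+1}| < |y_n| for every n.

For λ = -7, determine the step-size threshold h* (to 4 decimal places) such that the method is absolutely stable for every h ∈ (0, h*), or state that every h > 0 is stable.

With y'=λy (z=hλ):
  k1=λy_n ⇒ h·k1=z·y_n;  k2=λ(1+5/7z)y_n ⇒ h·k2=z(1+5/7z)y_n
  y_{n+1}/y_n = 1 + 1/2z + 1/2z(1+5/7z) = 1 + z + 5/14z²
  ⇒ R(z) = 1 + z + 5/14z².

Solve |R(x)|<1 on ℝ⁻.
x=-0.76: |R|=0.4463
R=1: x+5/14x²=0 ⇒ x=−14/5=-2.8000; min R=1−1/(4·5/14)=0.3000>−1
Confirm numerically:
  x=-2.005: |R|=0.43072 <1
  x=-1.608: |R|=0.31545 <1
  x=-1.606: |R|=0.31516 <1
  x=-1.465: |R|=0.30151 <1
  x=-3.189: |R|=1.44304 >1
  x=-3.087: |R|=1.31642 >1
Stable set (-2.8000, 0).

(-2.8000,0); λ=-7 ⇒ h* = (14/5)/7 = 0.4000.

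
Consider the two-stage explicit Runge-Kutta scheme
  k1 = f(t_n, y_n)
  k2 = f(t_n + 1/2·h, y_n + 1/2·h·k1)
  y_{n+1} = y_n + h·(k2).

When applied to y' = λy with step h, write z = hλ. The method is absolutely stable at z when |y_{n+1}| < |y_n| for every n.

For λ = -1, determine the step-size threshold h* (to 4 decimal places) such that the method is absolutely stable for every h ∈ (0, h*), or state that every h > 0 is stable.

(-2.0000,0); λ=-1 ⇒ h* = (2)/1 = 2.0000.

On y'=λy, z=hλ:
  k1=λy_n ⇒ h·k1=z·y_n;  k2=λ(1+1/2z)y_n ⇒ h·k2=z(1+1/2z)y_n
  y_{n+1}/y_n = 1 + z(1+1/2z) = 1 + z + 1/2z²
  R(z) = 1 + z + 1/2z².

Find x<0 with |R(x)|<1.
x=-0.73: |R|=0.5364
R=1: x+1/2x²=0 ⇒ x=−2=-2.0000; min R=1−1/(4·1/2)=0.5000>−1
Confirm numerically:
  x=-1.745: |R|=0.77751 <1
  x=-1.383: |R|=0.57334 <1
  x=-1.379: |R|=0.57182 <1
  x=-2.188: |R|=1.20567 >1
  x=-2.135: |R|=1.14411 >1
  x=-2.041: |R|=1.04184 >1
Interval (-2.0000, 0).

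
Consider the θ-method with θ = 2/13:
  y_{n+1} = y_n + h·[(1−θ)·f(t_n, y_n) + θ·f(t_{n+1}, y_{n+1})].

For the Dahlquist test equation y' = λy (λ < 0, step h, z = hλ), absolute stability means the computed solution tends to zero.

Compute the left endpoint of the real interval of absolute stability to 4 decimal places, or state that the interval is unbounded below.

z* = -2.8889.

With y'=λy (z=hλ):
  y_{n+1} = y_n + z·[11/13·y_n + 2/13·y_{n+1}] ⇒ (1 − 2/13z)y_{n+1} = (1 + 11/13z)y_n
  so R(z) = (1 + 11/13z)/(1 − 2/13z).

Solve |R(x)|<1 on ℝ⁻.
x=-1.35: |R|=0.1178
R=−1: 1+11/13x = −1+2/13x ⇒ -9/13x=2 ⇒ x=2/(-9/13)=-2.8889
Confirm numerically:
  x=-1.834: |R|=0.43041 <1
  x=-1.683: |R|=0.33686 <1
  x=-1.183: |R|=0.00085 <1
  x=-3.140: |R|=1.11722 >1
  x=-3.046: |R|=1.07406 >1
So |R|<1 on (-2.8889, 0).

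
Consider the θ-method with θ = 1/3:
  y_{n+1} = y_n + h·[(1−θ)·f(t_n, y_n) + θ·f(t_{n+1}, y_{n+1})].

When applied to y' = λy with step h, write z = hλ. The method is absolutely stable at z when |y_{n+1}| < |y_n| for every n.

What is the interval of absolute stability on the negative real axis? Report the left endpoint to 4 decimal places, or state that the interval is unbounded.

On y'=λy, z=hλ:
  y_{n+1} = y_n + z·[2/3·y_n + 1/3·y_{n+1}] ⇒ (1 − 1/3z)y_{n+1} = (1 + 2/3z)y_n
  so R(z) = (1 + 2/3z)/(1 − 1/3z).

Find x<0 with |R(x)|<1.
x=-1.7: |R|=0.0851
R=−1: 1+2/3x = −1+1/3x ⇒ -1/3x=2 ⇒ x=2/(-1/3)=-6.0000
Confirm numerically:
  x=-4.767: |R|=0.84125 <1
  x=-4.624: |R|=0.81952 <1
  x=-3.087: |R|=0.52144 <1
  x=-2.962: |R|=0.49044 <1
  x=-6.509: |R|=1.05353 >1
  x=-6.291: |R|=1.03132 >1
Stable set (-6.0000, 0).

z∈(-6.0000,0).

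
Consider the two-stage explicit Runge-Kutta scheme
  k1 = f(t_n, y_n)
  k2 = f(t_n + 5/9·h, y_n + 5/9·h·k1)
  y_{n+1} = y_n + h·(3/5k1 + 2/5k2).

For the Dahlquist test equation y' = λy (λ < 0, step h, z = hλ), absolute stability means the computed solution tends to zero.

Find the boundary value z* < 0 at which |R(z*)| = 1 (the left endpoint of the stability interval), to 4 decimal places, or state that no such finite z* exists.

With y'=λy (z=hλ):
  k1=λy_n ⇒ h·k1=z·y_n;  k2=λ(1+5/9z)y_n ⇒ h·k2=z(1+5/9z)y_n
  y_{n+1}/y_n = 1 + 3/5z + 2/5z(1+5/9z) = 1 + z + 2/9z²
  Hence R(z) = 1 + z + 2/9z².

Need |R(x)|<1, x<0.
x=-1.46: |R|=0.0137
R=1: x+2/9x²=0 ⇒ x=−9/2=-4.5000; min R=1−1/(4·2/9)=-0.1250>−1
Confirm numerically:
  x=-3.003: |R|=0.00100 <1
  x=-2.761: |R|=0.06697 <1
  x=-2.751: |R|=0.06922 <1
  x=-1.888: |R|=0.09588 <1
  x=-4.718: |R|=1.22856 >1
  x=-4.701: |R|=1.20998 >1
  x=-4.585: |R|=1.08661 >1
Interval (-4.5000, 0).

z* = -4.5000.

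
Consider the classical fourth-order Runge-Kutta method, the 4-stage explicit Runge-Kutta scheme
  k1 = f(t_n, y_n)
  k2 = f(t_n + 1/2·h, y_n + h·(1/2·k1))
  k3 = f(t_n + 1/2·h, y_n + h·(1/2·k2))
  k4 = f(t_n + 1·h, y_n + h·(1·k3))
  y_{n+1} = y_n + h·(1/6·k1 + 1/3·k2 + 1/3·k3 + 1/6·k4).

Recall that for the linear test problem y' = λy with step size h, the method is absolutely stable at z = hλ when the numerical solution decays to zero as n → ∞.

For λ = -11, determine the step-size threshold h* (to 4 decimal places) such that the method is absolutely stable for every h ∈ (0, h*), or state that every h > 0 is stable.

Test eqn y'=λy, z=hλ:
  order 4, 4-stage ⇒ R(z)=1+z+z^2/2+z^3/6+z^4/24
  (e.g. R(-1.59)=0.27041, |R|=0.27041)

Need |R(x)|<1, x<0.
x=-1.59: |R|=0.2704
|R(-2.77)|=0.9772 |R(-1.98)|=0.3269 |R(-1.86)|=0.2960
Bisect:
  x_lo=-3.4565 |R|=2.5822  x_hi=-0.2024 |R|=0.8168
  mid=-1.82948 |R|=0.29024 →hi
  mid=-2.64301 |R|=0.80583 →hi
  mid=-3.04978 |R|=1.47769 →lo
  mid=-2.84639 |R|=1.09609 →lo
  mid=-2.74470 |R|=0.94051 →hi
  mid=-2.79555 |R|=1.01557 →lo
  mid=-2.77012 |R|=0.97737 →hi
  mid=-2.78284 |R|=0.99630 →hi
  mid=-2.78919 |R|=1.00589 →lo
  mid=-2.78601 |R|=1.00109 →lo
  ...
  [-2.78542,-2.78522] ⇒ x*=-2.7853
Interval (-2.7853, 0).

(-2.7853,0); λ=-11 ⇒ h* = 0.2532.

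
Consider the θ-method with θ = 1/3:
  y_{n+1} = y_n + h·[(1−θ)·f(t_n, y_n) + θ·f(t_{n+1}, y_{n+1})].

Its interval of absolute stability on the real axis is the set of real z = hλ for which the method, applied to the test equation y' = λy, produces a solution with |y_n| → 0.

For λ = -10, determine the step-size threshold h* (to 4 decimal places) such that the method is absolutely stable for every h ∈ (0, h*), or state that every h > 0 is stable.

Set f=λy, z=hλ:
  y_{n+1} = y_n + z·[2/3·y_n + 1/3·y_{n+1}] ⇒ (1 − 1/3z)y_{n+1} = (1 + 2/3z)y_n
  ⇒ R(z) = (1 + 2/3z)/(1 − 1/3z).

Solve |R(x)|<1 on ℝ⁻.
x=-0.74: |R|=0.4064
R=−1: 1+2/3x = −1+1/3x ⇒ -1/3x=2 ⇒ x=2/(-1/3)=-6.0000
Confirm numerically:
  x=-5.001: |R|=0.87514 <1
  x=-4.659: |R|=0.82491 <1
  x=-2.829: |R|=0.45600 <1
  x=-6.350: |R|=1.03743 >1
  x=-6.167: |R|=1.01822 >1
So |R|<1 on (-6.0000, 0).

(-6.0000,0); λ=-10 ⇒ h* = (6)/10 = 0.6000.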